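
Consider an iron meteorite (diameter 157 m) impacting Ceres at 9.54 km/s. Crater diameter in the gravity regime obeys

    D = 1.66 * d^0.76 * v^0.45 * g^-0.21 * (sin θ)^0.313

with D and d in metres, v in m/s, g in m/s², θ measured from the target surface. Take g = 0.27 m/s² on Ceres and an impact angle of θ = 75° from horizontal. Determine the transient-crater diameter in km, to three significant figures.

In SI units: v = 9540 m/s.
d^0.76 = 157^0.76 = 46.65
v^0.45 = 9540^0.45 = 61.77
g^-0.21 = 0.27^-0.21 = 1.316
(sin 75°)^0.313 = 0.9659^0.313 = 0.9892
D = 1.66 × 46.65 × 61.77 × 1.316 × 0.9892 = 6227 m
   = 6.227 km

D ≈ 6.23 km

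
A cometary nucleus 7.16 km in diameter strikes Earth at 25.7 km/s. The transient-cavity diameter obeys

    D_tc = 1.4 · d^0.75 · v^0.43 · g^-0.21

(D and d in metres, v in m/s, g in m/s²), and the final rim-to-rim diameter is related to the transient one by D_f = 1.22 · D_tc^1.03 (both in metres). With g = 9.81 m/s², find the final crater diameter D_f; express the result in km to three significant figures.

In SI: d = 7160 m, v = 25700 m/s.
d^0.75 = 7160^0.75 = 778.4
v^0.43 = 25700^0.43 = 78.75
g^-0.21 = 9.81^-0.21 = 0.6191
D_tc = 1.4 × 778.4 × 78.75 × 0.6191 = 53130 m
D_f = 1.22 × (53130)^1.03 = 89838 m
     = 89.84 km

D_f ≈ 89.8 km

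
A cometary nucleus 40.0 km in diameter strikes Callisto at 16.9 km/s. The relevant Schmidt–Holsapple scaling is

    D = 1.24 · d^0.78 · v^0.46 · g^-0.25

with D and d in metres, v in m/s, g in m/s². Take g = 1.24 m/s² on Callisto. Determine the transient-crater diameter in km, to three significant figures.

In SI units: d = 40000 m, v = 16900 m/s.
d^0.78 = 40000^0.78 = 3887
v^0.46 = 16900^0.46 = 88.07
g^-0.25 = 1.24^-0.25 = 0.9476
D = 1.24 × 3887 × 88.07 × 0.9476 = 4.022 × 10^5 m
   = 402.2 km

D ≈ 402 km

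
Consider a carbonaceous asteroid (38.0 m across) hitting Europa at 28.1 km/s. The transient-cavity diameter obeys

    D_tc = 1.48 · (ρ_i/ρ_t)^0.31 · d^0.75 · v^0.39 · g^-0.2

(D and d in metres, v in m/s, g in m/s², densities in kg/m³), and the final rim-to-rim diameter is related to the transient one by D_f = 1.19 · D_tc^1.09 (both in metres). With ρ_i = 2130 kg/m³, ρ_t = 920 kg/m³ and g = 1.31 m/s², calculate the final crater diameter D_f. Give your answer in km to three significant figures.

v = 28100 m/s.
(ρ_i/ρ_t)^0.31 = (2130/920)^0.31 = 1.297
d^0.75 = 38^0.75 = 15.31
v^0.39 = 28100^0.39 = 54.32
g^-0.2 = 1.31^-0.2 = 0.9474
D_tc = 1.48 × 1.297 × 15.31 × 54.32 × 0.9474 = 1512 m
D_f = 1.19 × (1512)^1.09 = 3477 m
     = 3.477 km

D_f ≈ 3.48 km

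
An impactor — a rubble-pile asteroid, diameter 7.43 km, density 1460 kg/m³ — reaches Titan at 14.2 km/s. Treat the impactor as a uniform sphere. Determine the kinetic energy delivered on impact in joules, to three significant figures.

d = 7430 m; v = 14200 m/s.
Mass m = (π/6) ρ d³ = (π/6) × 1460 × (7430)³ = 3.136 × 10^14 kg
E = ½ m v² = 0.5 × 3.136 × 10^14 × (14200)² = 3.162 × 10^22 J

E ≈ 3.16 × 10^22 J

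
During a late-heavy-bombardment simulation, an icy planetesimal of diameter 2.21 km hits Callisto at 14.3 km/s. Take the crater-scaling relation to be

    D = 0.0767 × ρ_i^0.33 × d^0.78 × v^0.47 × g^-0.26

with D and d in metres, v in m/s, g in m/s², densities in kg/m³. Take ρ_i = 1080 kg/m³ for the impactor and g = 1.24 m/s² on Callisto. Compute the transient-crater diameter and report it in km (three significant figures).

In SI units: d = 2210 m, v = 14300 m/s.
ρ_i^0.33 = 1080^0.33 = 10.02
d^0.78 = 2210^0.78 = 406.1
v^0.47 = 14300^0.47 = 89.74
g^-0.26 = 1.24^-0.26 = 0.9456
D = 0.0767 × 10.02 × 406.1 × 89.74 × 0.9456 = 26484 m
   = 26.48 km

D ≈ 26.5 km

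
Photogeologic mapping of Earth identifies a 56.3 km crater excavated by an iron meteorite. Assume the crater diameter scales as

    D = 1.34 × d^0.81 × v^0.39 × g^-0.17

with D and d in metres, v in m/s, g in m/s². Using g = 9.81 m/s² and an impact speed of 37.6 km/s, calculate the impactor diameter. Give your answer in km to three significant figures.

d ≈ 5.17 km

Rearranging for d: d = [D / (1.34 · 37600^0.39 · 9.81^-0.17)]^(1/0.81).
D = 56300 m.
37600^0.39 = 60.86
9.81^-0.17 = 0.6783
Denominator = 1.34 × 60.86 × 0.6783 = 55.32
D / 55.32 = 56300 / 55.32 = 1018
d = 1018^(1/0.81) = 1018^1.2346 = 5169 m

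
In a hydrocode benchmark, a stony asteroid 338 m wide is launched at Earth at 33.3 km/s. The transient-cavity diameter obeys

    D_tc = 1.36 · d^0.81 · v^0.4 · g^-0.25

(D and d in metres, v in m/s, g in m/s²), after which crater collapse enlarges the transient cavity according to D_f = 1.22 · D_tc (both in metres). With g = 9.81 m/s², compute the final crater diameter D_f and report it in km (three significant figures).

v = 33300 m/s.
d^0.81 = 338^0.81 = 111.8
v^0.4 = 33300^0.4 = 64.41
g^-0.25 = 9.81^-0.25 = 0.5650
D_tc = 1.36 × 111.8 × 64.41 × 0.5650 = 5533 m
D_f = 1.22 × 5533 = 6750 m
     = 6.750 km

D_f ≈ 6.75 km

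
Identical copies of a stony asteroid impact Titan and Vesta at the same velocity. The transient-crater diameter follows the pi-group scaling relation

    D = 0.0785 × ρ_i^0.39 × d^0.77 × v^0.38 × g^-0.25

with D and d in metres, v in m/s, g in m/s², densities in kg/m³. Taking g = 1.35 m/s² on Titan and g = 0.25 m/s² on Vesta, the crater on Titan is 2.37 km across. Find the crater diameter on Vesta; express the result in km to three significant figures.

D ≈ 3.61 km

All impactor-dependent factors cancel in the ratio, leaving D_Vesta/D_Titan = (g_Vesta/g_Titan)^-0.25.
(0.25/1.35)^-0.25 = 0.1852^-0.25 = 1.524
D_Vesta = 1.524 × 2.37 km = 3.61 km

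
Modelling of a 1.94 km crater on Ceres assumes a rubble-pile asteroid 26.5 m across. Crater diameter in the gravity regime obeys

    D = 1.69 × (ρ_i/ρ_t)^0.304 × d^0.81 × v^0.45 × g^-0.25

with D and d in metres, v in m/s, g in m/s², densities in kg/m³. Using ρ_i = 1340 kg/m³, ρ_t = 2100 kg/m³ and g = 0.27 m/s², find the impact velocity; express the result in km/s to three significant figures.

v ≈ 11.3 km/s

Rearranging for v: v = [D / (1.69 · (1340/2100)^0.304 · 26.5^0.81 · 0.27^-0.25)]^(1/0.45).
D = 1940 m.
(1340/2100)^0.304 = 0.8723
26.5^0.81 = 14.22
0.27^-0.25 = 1.387
Denominator = 1.69 × 0.8723 × 14.22 × 1.387 = 29.08
D / 29.08 = 1940 / 29.08 = 66.71
v = 66.71^(1/0.45) = 66.71^2.2222 = 11317 m/s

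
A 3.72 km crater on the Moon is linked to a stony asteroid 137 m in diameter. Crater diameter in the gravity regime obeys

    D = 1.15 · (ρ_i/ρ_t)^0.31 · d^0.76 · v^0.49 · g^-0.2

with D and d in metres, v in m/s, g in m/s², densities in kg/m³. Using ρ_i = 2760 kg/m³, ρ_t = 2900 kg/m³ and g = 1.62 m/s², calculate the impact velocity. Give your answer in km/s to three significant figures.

Rearranging for v: v = [D / (1.15 · (2760/2900)^0.31 · 137^0.76 · 1.62^-0.2)]^(1/0.49).
D = 3720 m.
(2760/2900)^0.31 = 0.9848
137^0.76 = 42.06
1.62^-0.2 = 0.9080
Denominator = 1.15 × 0.9848 × 42.06 × 0.9080 = 43.25
D / 43.25 = 3720 / 43.25 = 86.01
v = 86.01^(1/0.49) = 86.01^2.0408 = 8872 m/s

v ≈ 8.87 km/s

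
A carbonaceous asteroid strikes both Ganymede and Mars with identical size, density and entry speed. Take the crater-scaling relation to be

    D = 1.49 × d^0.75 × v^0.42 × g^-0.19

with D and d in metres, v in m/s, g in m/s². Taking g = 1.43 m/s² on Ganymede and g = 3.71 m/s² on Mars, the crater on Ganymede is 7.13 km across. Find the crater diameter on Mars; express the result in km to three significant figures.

D ≈ 5.95 km

All impactor-dependent factors cancel in the ratio, leaving D_Mars/D_Ganymede = (g_Mars/g_Ganymede)^-0.19.
(3.71/1.43)^-0.19 = 2.594^-0.19 = 0.8343
D_Mars = 0.8343 × 7.13 km = 5.95 km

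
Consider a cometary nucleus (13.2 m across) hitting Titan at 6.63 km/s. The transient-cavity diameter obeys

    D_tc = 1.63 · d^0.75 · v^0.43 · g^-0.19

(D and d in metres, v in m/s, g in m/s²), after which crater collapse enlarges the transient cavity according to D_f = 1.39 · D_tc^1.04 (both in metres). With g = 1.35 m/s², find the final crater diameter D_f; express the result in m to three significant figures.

D_f ≈ 834 m

v = 6630 m/s.
d^0.75 = 13.2^0.75 = 6.925
v^0.43 = 6630^0.43 = 43.98
g^-0.19 = 1.35^-0.19 = 0.9446
D_tc = 1.63 × 6.925 × 43.98 × 0.9446 = 468.9 m
D_f = 1.39 × (468.9)^1.04 = 833.6 m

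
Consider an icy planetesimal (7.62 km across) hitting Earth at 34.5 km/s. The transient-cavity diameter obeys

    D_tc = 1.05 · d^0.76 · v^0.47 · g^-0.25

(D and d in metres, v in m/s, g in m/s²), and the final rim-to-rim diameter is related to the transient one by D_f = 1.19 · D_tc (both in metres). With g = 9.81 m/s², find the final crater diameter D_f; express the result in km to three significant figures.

In SI: d = 7620 m, v = 34500 m/s.
d^0.76 = 7620^0.76 = 891.8
v^0.47 = 34500^0.47 = 135.8
g^-0.25 = 9.81^-0.25 = 0.5650
D_tc = 1.05 × 891.8 × 135.8 × 0.5650 = 71850 m
D_f = 1.19 × 71850 = 85502 m
     = 85.50 km

D_f ≈ 85.5 km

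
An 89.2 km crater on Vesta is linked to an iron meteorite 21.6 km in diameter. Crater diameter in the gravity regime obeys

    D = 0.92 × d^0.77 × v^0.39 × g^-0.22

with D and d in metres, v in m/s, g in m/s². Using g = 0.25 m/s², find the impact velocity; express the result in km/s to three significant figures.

Rearranging for v: v = [D / (0.92 · 21600^0.77 · 0.25^-0.22)]^(1/0.39).
D = 89200 m.
21600^0.77 = 2175
0.25^-0.22 = 1.357
Denominator = 0.92 × 2175 × 1.357 = 2715
D / 2715 = 89200 / 2715 = 32.85
v = 32.85^(1/0.39) = 32.85^2.5641 = 7737 m/s

v ≈ 7.74 km/s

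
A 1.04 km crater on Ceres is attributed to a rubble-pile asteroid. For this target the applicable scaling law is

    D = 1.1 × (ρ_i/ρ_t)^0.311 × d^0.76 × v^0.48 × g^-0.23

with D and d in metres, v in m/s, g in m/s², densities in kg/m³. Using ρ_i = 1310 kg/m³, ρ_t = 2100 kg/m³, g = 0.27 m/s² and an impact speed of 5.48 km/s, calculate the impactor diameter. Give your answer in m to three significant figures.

d ≈ 29.2 m

Rearranging for d: d = [D / (1.1 · (1310/2100)^0.311 · 5480^0.48 · 0.27^-0.23)]^(1/0.76).
D = 1040 m.
(1310/2100)^0.311 = 0.8635
5480^0.48 = 62.32
0.27^-0.23 = 1.351
Denominator = 1.1 × 0.8635 × 62.32 × 1.351 = 79.97
D / 79.97 = 1040 / 79.97 = 13.00
d = 13.00^(1/0.76) = 13.00^1.3158 = 29.22 m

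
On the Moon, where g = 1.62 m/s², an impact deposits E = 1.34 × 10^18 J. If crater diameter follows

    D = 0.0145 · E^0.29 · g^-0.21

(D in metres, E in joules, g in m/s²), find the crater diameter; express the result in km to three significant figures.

E^0.29 = (1.34 × 10^18)^0.29 = 1.807 × 10^5
g^-0.21 = 1.62^-0.21 = 0.9037
D = 0.0145 × 1.807 × 10^5 × 0.9037 = 2368 m
   = 2.368 km

D ≈ 2.37 km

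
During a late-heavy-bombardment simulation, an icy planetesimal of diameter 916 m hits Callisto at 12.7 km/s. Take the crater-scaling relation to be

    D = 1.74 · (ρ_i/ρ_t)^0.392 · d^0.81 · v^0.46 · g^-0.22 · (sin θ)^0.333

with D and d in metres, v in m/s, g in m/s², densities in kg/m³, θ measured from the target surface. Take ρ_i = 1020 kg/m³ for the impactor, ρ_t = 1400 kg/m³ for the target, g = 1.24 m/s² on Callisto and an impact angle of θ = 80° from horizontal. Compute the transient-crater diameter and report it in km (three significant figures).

In SI units: v = 12700 m/s.
(ρ_i/ρ_t)^0.392 = (1020/1400)^0.392 = 0.8833
d^0.81 = 916^0.81 = 250.7
v^0.46 = 12700^0.46 = 77.22
g^-0.22 = 1.24^-0.22 = 0.9538
(sin 80°)^0.333 = 0.9848^0.333 = 0.9949
D = 1.74 × 0.8833 × 250.7 × 77.22 × 0.9538 × 0.9949 = 28234 m
   = 28.23 km

D ≈ 28.2 km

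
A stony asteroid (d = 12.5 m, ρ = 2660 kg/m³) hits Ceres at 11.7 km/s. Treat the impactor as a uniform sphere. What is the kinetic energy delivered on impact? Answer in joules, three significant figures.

E ≈ 1.86 × 10^14 J

v = 11700 m/s.
Mass m = (π/6) ρ d³ = (π/6) × 2660 × (12.5)³ = 2.720 × 10^6 kg
E = ½ m v² = 0.5 × 2.720 × 10^6 × (11700)² = 1.862 × 10^14 J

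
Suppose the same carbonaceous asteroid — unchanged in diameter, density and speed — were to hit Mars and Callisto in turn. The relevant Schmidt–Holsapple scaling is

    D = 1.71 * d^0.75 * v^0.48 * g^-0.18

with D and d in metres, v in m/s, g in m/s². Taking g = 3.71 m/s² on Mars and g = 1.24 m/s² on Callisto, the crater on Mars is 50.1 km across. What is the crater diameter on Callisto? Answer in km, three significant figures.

D ≈ 61.0 km

All impactor-dependent factors cancel in the ratio, leaving D_Callisto/D_Mars = (g_Callisto/g_Mars)^-0.18.
(1.24/3.71)^-0.18 = 0.3342^-0.18 = 1.218
D_Callisto = 1.218 × 50.1 km = 61.0 km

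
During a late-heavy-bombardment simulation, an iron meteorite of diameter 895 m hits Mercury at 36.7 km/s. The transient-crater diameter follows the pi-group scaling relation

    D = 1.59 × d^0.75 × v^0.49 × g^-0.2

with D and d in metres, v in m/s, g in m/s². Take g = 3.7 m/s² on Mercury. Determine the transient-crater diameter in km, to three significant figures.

D ≈ 34.5 km

In SI units: v = 36700 m/s.
d^0.75 = 895^0.75 = 163.6
v^0.49 = 36700^0.49 = 172.5
g^-0.2 = 3.7^-0.2 = 0.7698
D = 1.59 × 163.6 × 172.5 × 0.7698 = 34542 m
   = 34.54 km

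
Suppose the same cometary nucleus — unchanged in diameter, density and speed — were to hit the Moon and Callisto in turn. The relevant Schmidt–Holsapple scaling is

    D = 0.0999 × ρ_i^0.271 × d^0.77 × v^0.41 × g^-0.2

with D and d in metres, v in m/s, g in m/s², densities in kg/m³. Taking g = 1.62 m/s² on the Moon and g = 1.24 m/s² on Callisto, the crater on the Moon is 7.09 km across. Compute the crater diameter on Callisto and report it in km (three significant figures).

All impactor-dependent factors cancel in the ratio, leaving D_Callisto/D_Moon = (g_Callisto/g_Moon)^-0.2.
(1.24/1.62)^-0.2 = 0.7654^-0.2 = 1.055
D_Callisto = 1.055 × 7.09 km = 7.48 km

D ≈ 7.48 km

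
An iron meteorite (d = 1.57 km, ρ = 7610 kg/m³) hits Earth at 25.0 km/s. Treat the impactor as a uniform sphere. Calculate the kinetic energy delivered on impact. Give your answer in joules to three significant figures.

d = 1570 m; v = 25000 m/s.
Mass m = (π/6) ρ d³ = (π/6) × 7610 × (1570)³ = 1.542 × 10^13 kg
E = ½ m v² = 0.5 × 1.542 × 10^13 × (25000)² = 4.819 × 10^21 J

E ≈ 4.82 × 10^21 J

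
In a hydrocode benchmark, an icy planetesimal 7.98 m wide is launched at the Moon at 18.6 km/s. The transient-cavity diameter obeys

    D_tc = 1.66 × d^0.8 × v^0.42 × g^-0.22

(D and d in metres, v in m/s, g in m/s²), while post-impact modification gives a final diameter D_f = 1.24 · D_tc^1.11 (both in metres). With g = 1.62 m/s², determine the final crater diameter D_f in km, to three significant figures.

v = 18600 m/s.
d^0.8 = 7.98^0.8 = 5.267
v^0.42 = 18600^0.42 = 62.11
g^-0.22 = 1.62^-0.22 = 0.8993
D_tc = 1.66 × 5.267 × 62.11 × 0.8993 = 488.4 m
D_f = 1.24 × (488.4)^1.11 = 1197 m
     = 1.197 km

D_f ≈ 1.20 km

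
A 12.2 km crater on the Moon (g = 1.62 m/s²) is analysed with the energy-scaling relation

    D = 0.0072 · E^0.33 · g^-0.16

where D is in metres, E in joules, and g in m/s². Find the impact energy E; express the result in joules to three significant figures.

Rearranging: E = [D / (0.0072 · g^-0.16)]^(1/0.33).
D = 12200 m.
g^-0.16 = 1.62^-0.16 = 0.9257
D / (0.0072 × 0.9257) = 12200 / (6.665 × 10^-3) = 1.830 × 10^6
E = (1.830 × 10^6)^3.0303 = 9.486 × 10^18 J

E ≈ 9.49 × 10^18 J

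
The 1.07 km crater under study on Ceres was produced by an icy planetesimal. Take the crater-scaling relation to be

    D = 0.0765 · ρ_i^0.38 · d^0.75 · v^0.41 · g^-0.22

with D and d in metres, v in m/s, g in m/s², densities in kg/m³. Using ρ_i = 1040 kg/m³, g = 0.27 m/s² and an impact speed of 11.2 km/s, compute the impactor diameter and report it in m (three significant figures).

Rearranging for d: d = [D / (0.0765 · 1040^0.38 · 11200^0.41 · 0.27^-0.22)]^(1/0.75).
D = 1070 m.
1040^0.38 = 14.01
11200^0.41 = 45.73
0.27^-0.22 = 1.334
Denominator = 0.0765 × 14.01 × 45.73 × 1.334 = 65.38
D / 65.38 = 1070 / 65.38 = 16.37
d = 16.37^(1/0.75) = 16.37^1.3333 = 41.56 m

d ≈ 41.6 m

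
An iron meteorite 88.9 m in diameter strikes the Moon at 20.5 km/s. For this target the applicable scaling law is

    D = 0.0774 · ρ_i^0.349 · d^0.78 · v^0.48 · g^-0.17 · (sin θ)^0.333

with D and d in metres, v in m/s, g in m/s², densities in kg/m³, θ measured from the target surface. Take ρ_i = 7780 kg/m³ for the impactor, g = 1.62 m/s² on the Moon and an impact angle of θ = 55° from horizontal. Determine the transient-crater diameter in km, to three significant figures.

D ≈ 5.92 km

In SI units: v = 20500 m/s.
ρ_i^0.349 = 7780^0.349 = 22.80
d^0.78 = 88.9^0.78 = 33.12
v^0.48 = 20500^0.48 = 117.4
g^-0.17 = 1.62^-0.17 = 0.9213
(sin 55°)^0.333 = 0.8192^0.333 = 0.9357
D = 0.0774 × 22.80 × 33.12 × 117.4 × 0.9213 × 0.9357 = 5915 m
   = 5.915 km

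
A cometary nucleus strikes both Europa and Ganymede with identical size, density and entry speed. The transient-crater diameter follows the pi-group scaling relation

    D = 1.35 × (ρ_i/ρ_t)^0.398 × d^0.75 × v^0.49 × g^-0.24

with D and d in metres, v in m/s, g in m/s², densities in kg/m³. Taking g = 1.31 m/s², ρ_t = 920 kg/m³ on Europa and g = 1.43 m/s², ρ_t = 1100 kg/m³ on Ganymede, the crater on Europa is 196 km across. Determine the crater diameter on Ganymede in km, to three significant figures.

D ≈ 179 km

The impactor-only factors (d, v, ρ_i) cancel in the ratio, leaving D_Ganymede/D_Europa = (g_Ganymede/g_Europa)^-0.24 · (ρ_t,Europa/ρ_t,Ganymede)^0.398.
(1.43/1.31)^-0.24 = 1.092^-0.24 = 0.9791
(920/1100)^0.398 = 0.8364^0.398 = 0.9314
Ratio = 0.9791 × 0.9314 = 0.9119
D_Ganymede = 0.9119 × 196 km = 179 km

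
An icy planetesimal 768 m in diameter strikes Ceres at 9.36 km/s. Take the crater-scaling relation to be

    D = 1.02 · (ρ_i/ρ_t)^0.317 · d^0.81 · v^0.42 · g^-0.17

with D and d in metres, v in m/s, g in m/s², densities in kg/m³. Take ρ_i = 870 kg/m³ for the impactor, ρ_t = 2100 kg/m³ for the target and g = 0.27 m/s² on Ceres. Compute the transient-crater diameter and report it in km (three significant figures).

In SI units: v = 9360 m/s.
(ρ_i/ρ_t)^0.317 = (870/2100)^0.317 = 0.7563
d^0.81 = 768^0.81 = 217.3
v^0.42 = 9360^0.42 = 46.55
g^-0.17 = 0.27^-0.17 = 1.249
D = 1.02 × 0.7563 × 217.3 × 46.55 × 1.249 = 9746 m
   = 9.746 km

D ≈ 9.75 km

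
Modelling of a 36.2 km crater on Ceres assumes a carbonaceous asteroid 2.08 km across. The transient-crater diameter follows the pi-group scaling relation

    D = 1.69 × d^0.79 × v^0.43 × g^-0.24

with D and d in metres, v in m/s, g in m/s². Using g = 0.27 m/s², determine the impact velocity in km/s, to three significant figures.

Rearranging for v: v = [D / (1.69 · 2080^0.79 · 0.27^-0.24)]^(1/0.43).
D = 36200 m.
2080^0.79 = 418.1
0.27^-0.24 = 1.369
Denominator = 1.69 × 418.1 × 1.369 = 967.3
D / 967.3 = 36200 / 967.3 = 37.42
v = 37.42^(1/0.43) = 37.42^2.3256 = 4554 m/s

v ≈ 4.55 km/s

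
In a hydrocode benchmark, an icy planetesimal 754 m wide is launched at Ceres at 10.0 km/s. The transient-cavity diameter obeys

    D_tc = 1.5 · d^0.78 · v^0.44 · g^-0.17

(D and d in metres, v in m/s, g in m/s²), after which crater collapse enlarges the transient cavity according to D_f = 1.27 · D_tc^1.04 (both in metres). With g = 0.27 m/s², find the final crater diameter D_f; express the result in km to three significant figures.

v = 10000 m/s.
d^0.78 = 754^0.78 = 175.5
v^0.44 = 10000^0.44 = 57.54
g^-0.17 = 0.27^-0.17 = 1.249
D_tc = 1.5 × 175.5 × 57.54 × 1.249 = 18920 m
D_f = 1.27 × (18920)^1.04 = 35629 m
     = 35.63 km

D_f ≈ 35.6 km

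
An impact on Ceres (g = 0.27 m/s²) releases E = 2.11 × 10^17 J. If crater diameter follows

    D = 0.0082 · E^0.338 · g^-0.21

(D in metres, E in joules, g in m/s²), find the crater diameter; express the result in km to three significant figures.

D ≈ 7.74 km

E^0.338 = (2.11 × 10^17)^0.338 = 7.171 × 10^5
g^-0.21 = 0.27^-0.21 = 1.316
D = 0.0082 × 7.171 × 10^5 × 1.316 = 7738 m
   = 7.738 km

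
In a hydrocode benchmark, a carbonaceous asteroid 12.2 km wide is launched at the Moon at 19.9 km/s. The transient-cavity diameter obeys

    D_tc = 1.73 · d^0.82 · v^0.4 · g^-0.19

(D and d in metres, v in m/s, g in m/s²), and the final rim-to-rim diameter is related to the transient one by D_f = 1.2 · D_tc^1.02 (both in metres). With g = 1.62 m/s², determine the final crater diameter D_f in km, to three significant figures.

In SI: d = 12200 m, v = 19900 m/s.
d^0.82 = 12200^0.82 = 2243
v^0.4 = 19900^0.4 = 52.43
g^-0.19 = 1.62^-0.19 = 0.9124
D_tc = 1.73 × 2243 × 52.43 × 0.9124 = 1.856 × 10^5 m
D_f = 1.2 × (1.856 × 10^5)^1.02 = 2.839 × 10^5 m
     = 283.9 km

D_f ≈ 284 km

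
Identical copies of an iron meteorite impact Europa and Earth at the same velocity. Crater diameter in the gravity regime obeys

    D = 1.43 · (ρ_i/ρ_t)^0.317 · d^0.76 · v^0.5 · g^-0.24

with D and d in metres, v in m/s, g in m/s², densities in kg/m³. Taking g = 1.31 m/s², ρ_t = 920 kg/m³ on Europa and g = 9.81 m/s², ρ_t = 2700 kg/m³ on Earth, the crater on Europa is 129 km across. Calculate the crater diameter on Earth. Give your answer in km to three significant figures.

D ≈ 56.6 km

The impactor-only factors (d, v, ρ_i) cancel in the ratio, leaving D_Earth/D_Europa = (g_Earth/g_Europa)^-0.24 · (ρ_t,Europa/ρ_t,Earth)^0.317.
(9.81/1.31)^-0.24 = 7.489^-0.24 = 0.6168
(920/2700)^0.317 = 0.3407^0.317 = 0.7108
Ratio = 0.6168 × 0.7108 = 0.4384
D_Earth = 0.4384 × 129 km = 56.6 km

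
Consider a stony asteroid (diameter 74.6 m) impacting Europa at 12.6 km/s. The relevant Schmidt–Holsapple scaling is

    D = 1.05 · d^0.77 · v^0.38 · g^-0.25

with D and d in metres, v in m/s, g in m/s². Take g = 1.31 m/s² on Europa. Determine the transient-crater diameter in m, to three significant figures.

D ≈ 982 m

In SI units: v = 12600 m/s.
d^0.77 = 74.6^0.77 = 27.67
v^0.38 = 12600^0.38 = 36.15
g^-0.25 = 1.31^-0.25 = 0.9347
D = 1.05 × 27.67 × 36.15 × 0.9347 = 981.7 m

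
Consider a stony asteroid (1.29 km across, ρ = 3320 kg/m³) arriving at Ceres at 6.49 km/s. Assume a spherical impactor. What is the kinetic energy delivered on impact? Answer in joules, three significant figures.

E ≈ 7.86 × 10^19 J

d = 1290 m; v = 6490 m/s.
Mass m = (π/6) ρ d³ = (π/6) × 3320 × (1290)³ = 3.732 × 10^12 kg
E = ½ m v² = 0.5 × 3.732 × 10^12 × (6490)² = 7.860 × 10^19 J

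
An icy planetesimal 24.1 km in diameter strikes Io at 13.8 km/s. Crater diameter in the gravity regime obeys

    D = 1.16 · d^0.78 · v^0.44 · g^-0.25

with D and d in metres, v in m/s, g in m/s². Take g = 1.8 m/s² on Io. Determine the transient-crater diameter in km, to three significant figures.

In SI units: d = 24100 m, v = 13800 m/s.
d^0.78 = 24100^0.78 = 2618
v^0.44 = 13800^0.44 = 66.31
g^-0.25 = 1.8^-0.25 = 0.8633
D = 1.16 × 2618 × 66.31 × 0.8633 = 1.738 × 10^5 m
   = 173.8 km

D ≈ 174 km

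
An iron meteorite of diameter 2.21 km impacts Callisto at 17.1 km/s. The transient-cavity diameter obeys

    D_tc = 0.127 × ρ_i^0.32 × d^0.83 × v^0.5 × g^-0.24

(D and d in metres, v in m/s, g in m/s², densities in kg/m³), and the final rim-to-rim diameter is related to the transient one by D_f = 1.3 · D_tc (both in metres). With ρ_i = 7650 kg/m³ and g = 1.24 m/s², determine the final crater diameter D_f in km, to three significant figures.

In SI: d = 2210 m, v = 17100 m/s.
ρ_i^0.32 = 7650^0.32 = 17.49
d^0.83 = 2210^0.83 = 596.8
v^0.5 = 17100^0.5 = 130.8
g^-0.24 = 1.24^-0.24 = 0.9497
D_tc = 0.127 × 17.49 × 596.8 × 130.8 × 0.9497 = 1.647 × 10^5 m
D_f = 1.3 × 1.647 × 10^5 = 2.141 × 10^5 m
     = 214.1 km

D_f ≈ 214 km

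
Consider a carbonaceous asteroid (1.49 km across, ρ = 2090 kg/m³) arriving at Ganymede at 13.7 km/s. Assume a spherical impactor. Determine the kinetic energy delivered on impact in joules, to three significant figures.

E ≈ 3.40 × 10^20 J

d = 1490 m; v = 13700 m/s.
Mass m = (π/6) ρ d³ = (π/6) × 2090 × (1490)³ = 3.620 × 10^12 kg
E = ½ m v² = 0.5 × 3.620 × 10^12 × (13700)² = 3.397 × 10^20 J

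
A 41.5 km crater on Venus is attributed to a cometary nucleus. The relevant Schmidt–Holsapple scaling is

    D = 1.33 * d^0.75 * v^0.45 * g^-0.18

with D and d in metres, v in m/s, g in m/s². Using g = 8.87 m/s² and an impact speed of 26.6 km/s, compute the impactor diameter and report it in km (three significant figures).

d ≈ 3.67 km

Rearranging for d: d = [D / (1.33 · 26600^0.45 · 8.87^-0.18)]^(1/0.75).
D = 41500 m.
26600^0.45 = 97.99
8.87^-0.18 = 0.6751
Denominator = 1.33 × 97.99 × 0.6751 = 87.98
D / 87.98 = 41500 / 87.98 = 471.7
d = 471.7^(1/0.75) = 471.7^1.3333 = 3671 m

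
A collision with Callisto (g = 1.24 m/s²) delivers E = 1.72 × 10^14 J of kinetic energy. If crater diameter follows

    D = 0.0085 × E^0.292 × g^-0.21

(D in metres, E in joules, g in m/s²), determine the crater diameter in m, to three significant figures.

D ≈ 117 m

E^0.292 = (1.72 × 10^14)^0.292 = 1.435 × 10^4
g^-0.21 = 1.24^-0.21 = 0.9558
D = 0.0085 × 1.435 × 10^4 × 0.9558 = 116.6 m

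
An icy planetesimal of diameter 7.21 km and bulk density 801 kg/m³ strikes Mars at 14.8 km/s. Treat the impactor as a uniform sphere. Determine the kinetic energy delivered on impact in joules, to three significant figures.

E ≈ 1.72 × 10^22 J

d = 7210 m; v = 14800 m/s.
Mass m = (π/6) ρ d³ = (π/6) × 801 × (7210)³ = 1.572 × 10^14 kg
E = ½ m v² = 0.5 × 1.572 × 10^14 × (14800)² = 1.722 × 10^22 J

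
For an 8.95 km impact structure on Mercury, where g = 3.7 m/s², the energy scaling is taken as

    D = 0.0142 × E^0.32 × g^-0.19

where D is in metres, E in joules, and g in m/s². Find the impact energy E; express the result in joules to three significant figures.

Rearranging: E = [D / (0.0142 · g^-0.19)]^(1/0.32).
D = 8950 m.
g^-0.19 = 3.7^-0.19 = 0.7799
D / (0.0142 × 0.7799) = 8950 / (0.01107) = 8.085 × 10^5
E = (8.085 × 10^5)^3.125 = 2.894 × 10^18 J

E ≈ 2.89 × 10^18 J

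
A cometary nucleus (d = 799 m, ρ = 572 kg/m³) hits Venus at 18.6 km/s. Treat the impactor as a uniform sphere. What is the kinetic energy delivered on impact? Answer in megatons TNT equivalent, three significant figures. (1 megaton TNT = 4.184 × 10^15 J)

v = 18600 m/s.
Mass m = (π/6) ρ d³ = (π/6) × 572 × (799)³ = 1.528 × 10^11 kg
E = ½ m v² = 0.5 × 1.528 × 10^11 × (18600)² = 2.643 × 10^19 J
   = 2.643 × 10^19 / 4.184×10^15 = 6317 Mt

E ≈ 6320 Mt TNT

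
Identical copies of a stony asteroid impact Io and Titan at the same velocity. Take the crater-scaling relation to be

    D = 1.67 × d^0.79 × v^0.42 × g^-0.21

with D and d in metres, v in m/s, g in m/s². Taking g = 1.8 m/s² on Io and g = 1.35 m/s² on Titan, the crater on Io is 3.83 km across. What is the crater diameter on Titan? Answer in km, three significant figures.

All impactor-dependent factors cancel in the ratio, leaving D_Titan/D_Io = (g_Titan/g_Io)^-0.21.
(1.35/1.8)^-0.21 = 0.7500^-0.21 = 1.062
D_Titan = 1.062 × 3.83 km = 4.07 km

D ≈ 4.07 km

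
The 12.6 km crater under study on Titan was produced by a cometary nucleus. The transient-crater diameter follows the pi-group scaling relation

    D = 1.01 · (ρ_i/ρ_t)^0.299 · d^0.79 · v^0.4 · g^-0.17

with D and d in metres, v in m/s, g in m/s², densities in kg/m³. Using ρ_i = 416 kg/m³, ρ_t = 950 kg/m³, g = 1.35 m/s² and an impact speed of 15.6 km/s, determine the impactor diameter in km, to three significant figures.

Rearranging for d: d = [D / (1.01 · (416/950)^0.299 · 15600^0.4 · 1.35^-0.17)]^(1/0.79).
D = 12600 m.
(416/950)^0.299 = 0.7812
15600^0.4 = 47.56
1.35^-0.17 = 0.9503
Denominator = 1.01 × 0.7812 × 47.56 × 0.9503 = 35.66
D / 35.66 = 12600 / 35.66 = 353.3
d = 353.3^(1/0.79) = 353.3^1.2658 = 1681 m

d ≈ 1.68 km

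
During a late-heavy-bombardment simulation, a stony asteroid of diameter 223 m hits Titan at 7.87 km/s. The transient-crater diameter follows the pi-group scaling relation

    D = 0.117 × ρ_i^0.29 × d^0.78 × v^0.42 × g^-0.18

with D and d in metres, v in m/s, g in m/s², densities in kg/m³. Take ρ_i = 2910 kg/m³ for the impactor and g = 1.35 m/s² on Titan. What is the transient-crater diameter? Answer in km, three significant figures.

In SI units: v = 7870 m/s.
ρ_i^0.29 = 2910^0.29 = 10.10
d^0.78 = 223^0.78 = 67.87
v^0.42 = 7870^0.42 = 43.28
g^-0.18 = 1.35^-0.18 = 0.9474
D = 0.117 × 10.10 × 67.87 × 43.28 × 0.9474 = 3289 m
   = 3.289 km

D ≈ 3.29 km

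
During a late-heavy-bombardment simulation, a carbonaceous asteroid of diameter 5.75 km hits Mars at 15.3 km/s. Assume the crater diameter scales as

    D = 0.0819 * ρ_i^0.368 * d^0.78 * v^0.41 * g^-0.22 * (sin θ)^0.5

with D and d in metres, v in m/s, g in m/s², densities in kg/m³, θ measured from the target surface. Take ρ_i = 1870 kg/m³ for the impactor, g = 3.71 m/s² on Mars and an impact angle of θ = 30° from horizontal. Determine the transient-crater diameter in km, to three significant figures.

In SI units: d = 5750 m, v = 15300 m/s.
ρ_i^0.368 = 1870^0.368 = 16.00
d^0.78 = 5750^0.78 = 856.1
v^0.41 = 15300^0.41 = 51.97
g^-0.22 = 3.71^-0.22 = 0.7494
(sin 30°)^0.5 = 0.5000^0.5 = 0.7071
D = 0.0819 × 16.00 × 856.1 × 51.97 × 0.7494 × 0.7071 = 30894 m
   = 30.89 km

D ≈ 30.9 km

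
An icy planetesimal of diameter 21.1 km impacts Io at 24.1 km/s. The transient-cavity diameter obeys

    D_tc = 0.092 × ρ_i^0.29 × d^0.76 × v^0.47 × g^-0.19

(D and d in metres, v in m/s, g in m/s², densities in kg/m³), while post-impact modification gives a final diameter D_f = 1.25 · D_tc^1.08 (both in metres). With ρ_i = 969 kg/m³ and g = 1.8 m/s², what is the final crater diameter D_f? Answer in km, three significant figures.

In SI: d = 21100 m, v = 24100 m/s.
ρ_i^0.29 = 969^0.29 = 7.346
d^0.76 = 21100^0.76 = 1934
v^0.47 = 24100^0.47 = 114.7
g^-0.19 = 1.8^-0.19 = 0.8943
D_tc = 0.092 × 7.346 × 1934 × 114.7 × 0.8943 = 1.341 × 10^5 m
D_f = 1.25 × (1.341 × 10^5)^1.08 = 4.311 × 10^5 m
     = 431.1 km

D_f ≈ 431 km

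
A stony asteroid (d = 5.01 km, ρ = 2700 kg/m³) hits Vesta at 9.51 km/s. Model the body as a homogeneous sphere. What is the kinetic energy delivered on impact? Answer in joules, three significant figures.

d = 5010 m; v = 9510 m/s.
Mass m = (π/6) ρ d³ = (π/6) × 2700 × (5010)³ = 1.778 × 10^14 kg
E = ½ m v² = 0.5 × 1.778 × 10^14 × (9510)² = 8.040 × 10^21 J

E ≈ 8.04 × 10^21 J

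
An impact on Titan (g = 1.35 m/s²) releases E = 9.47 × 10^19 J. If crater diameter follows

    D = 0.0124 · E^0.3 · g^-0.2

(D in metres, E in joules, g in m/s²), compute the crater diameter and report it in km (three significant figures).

E^0.3 = (9.47 × 10^19)^0.3 = 9.838 × 10^5
g^-0.2 = 1.35^-0.2 = 0.9417
D = 0.0124 × 9.838 × 10^5 × 0.9417 = 11488 m
   = 11.49 km

D ≈ 11.5 km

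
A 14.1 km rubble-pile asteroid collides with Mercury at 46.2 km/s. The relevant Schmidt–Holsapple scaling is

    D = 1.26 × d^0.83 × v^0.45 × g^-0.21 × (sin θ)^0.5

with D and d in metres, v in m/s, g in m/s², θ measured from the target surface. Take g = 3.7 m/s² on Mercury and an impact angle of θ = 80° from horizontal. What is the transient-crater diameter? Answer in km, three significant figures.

In SI units: d = 14100 m, v = 46200 m/s.
d^0.83 = 14100^0.83 = 2779
v^0.45 = 46200^0.45 = 125.6
g^-0.21 = 3.7^-0.21 = 0.7598
(sin 80°)^0.5 = 0.9848^0.5 = 0.9924
D = 1.26 × 2779 × 125.6 × 0.7598 × 0.9924 = 3.316 × 10^5 m
   = 331.6 km

D ≈ 332 km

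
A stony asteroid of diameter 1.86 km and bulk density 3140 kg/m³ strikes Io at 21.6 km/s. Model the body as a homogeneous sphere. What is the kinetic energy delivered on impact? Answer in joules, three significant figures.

d = 1860 m; v = 21600 m/s.
Mass m = (π/6) ρ d³ = (π/6) × 3140 × (1860)³ = 1.058 × 10^13 kg
E = ½ m v² = 0.5 × 1.058 × 10^13 × (21600)² = 2.468 × 10^21 J

E ≈ 2.47 × 10^21 J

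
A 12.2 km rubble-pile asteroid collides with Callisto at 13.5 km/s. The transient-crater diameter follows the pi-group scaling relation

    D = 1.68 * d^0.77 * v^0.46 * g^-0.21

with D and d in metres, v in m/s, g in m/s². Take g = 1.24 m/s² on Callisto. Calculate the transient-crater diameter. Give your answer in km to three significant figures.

D ≈ 179 km

In SI units: d = 12200 m, v = 13500 m/s.
d^0.77 = 12200^0.77 = 1401
v^0.46 = 13500^0.46 = 79.42
g^-0.21 = 1.24^-0.21 = 0.9558
D = 1.68 × 1401 × 79.42 × 0.9558 = 1.787 × 10^5 m
   = 178.7 km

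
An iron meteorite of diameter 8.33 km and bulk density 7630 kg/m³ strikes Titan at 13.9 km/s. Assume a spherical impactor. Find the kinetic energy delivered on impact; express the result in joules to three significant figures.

d = 8330 m; v = 13900 m/s.
Mass m = (π/6) ρ d³ = (π/6) × 7630 × (8330)³ = 2.309 × 10^15 kg
E = ½ m v² = 0.5 × 2.309 × 10^15 × (13900)² = 2.231 × 10^23 J

E ≈ 2.23 × 10^23 J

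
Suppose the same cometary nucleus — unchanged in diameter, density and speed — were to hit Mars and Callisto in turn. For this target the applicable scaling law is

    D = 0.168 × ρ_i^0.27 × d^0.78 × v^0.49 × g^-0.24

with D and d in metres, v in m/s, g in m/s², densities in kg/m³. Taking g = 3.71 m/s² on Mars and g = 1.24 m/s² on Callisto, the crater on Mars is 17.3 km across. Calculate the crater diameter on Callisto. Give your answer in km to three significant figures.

D ≈ 22.5 km

All impactor-dependent factors cancel in the ratio, leaving D_Callisto/D_Mars = (g_Callisto/g_Mars)^-0.24.
(1.24/3.71)^-0.24 = 0.3342^-0.24 = 1.301
D_Callisto = 1.301 × 17.3 km = 22.5 km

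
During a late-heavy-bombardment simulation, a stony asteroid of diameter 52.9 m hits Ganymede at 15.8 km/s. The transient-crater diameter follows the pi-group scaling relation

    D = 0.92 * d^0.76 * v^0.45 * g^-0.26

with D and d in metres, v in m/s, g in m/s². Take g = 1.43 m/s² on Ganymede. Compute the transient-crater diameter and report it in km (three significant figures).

D ≈ 1.33 km

In SI units: v = 15800 m/s.
d^0.76 = 52.9^0.76 = 20.41
v^0.45 = 15800^0.45 = 77.52
g^-0.26 = 1.43^-0.26 = 0.9112
D = 0.92 × 20.41 × 77.52 × 0.9112 = 1326 m
   = 1.326 km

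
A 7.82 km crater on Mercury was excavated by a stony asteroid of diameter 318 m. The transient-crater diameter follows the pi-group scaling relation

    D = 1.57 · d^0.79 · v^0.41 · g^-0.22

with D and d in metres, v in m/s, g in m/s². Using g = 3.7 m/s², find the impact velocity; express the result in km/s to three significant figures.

Rearranging for v: v = [D / (1.57 · 318^0.79 · 3.7^-0.22)]^(1/0.41).
D = 7820 m.
318^0.79 = 94.82
3.7^-0.22 = 0.7499
Denominator = 1.57 × 94.82 × 0.7499 = 111.6
D / 111.6 = 7820 / 111.6 = 70.07
v = 70.07^(1/0.41) = 70.07^2.439 = 31714 m/s

v ≈ 31.7 km/s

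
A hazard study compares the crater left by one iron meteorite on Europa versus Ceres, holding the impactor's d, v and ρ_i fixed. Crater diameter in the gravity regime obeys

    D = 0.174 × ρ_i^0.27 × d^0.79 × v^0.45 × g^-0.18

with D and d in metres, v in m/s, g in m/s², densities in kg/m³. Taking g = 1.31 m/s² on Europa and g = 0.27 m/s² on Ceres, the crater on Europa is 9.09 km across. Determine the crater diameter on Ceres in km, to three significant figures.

All impactor-dependent factors cancel in the ratio, leaving D_Ceres/D_Europa = (g_Ceres/g_Europa)^-0.18.
(0.27/1.31)^-0.18 = 0.2061^-0.18 = 1.329
D_Ceres = 1.329 × 9.09 km = 12.1 km

D ≈ 12.1 km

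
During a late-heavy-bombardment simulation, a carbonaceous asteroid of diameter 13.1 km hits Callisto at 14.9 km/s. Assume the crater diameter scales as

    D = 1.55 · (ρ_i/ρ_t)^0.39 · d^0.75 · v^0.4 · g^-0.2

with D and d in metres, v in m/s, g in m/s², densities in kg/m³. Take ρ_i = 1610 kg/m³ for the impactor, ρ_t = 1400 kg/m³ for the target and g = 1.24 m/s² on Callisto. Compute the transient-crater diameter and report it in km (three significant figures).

In SI units: d = 13100 m, v = 14900 m/s.
(ρ_i/ρ_t)^0.39 = (1610/1400)^0.39 = 1.056
d^0.75 = 13100^0.75 = 1224
v^0.4 = 14900^0.4 = 46.70
g^-0.2 = 1.24^-0.2 = 0.9579
D = 1.55 × 1.056 × 1224 × 46.70 × 0.9579 = 89622 m
   = 89.62 km

D ≈ 89.6 km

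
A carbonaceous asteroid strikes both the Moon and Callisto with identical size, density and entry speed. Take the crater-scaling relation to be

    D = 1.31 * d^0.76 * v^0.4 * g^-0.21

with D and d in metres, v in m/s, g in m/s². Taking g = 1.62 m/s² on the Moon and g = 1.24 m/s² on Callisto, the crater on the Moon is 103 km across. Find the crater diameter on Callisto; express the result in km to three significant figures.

D ≈ 109 km

All impactor-dependent factors cancel in the ratio, leaving D_Callisto/D_Moon = (g_Callisto/g_Moon)^-0.21.
(1.24/1.62)^-0.21 = 0.7654^-0.21 = 1.058
D_Callisto = 1.058 × 103 km = 109 km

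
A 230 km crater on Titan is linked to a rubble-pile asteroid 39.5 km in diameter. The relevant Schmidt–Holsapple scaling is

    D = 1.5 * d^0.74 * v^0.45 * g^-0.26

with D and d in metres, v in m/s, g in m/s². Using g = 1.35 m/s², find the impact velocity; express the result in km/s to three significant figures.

v ≈ 11.0 km/s

Rearranging for v: v = [D / (1.5 · 39500^0.74 · 1.35^-0.26)]^(1/0.45).
D = 230000 m.
39500^0.74 = 2520
1.35^-0.26 = 0.9249
Denominator = 1.5 × 2520 × 0.9249 = 3496
D / 3496 = 230000 / 3496 = 65.79
v = 65.79^(1/0.45) = 65.79^2.2222 = 10973 m/s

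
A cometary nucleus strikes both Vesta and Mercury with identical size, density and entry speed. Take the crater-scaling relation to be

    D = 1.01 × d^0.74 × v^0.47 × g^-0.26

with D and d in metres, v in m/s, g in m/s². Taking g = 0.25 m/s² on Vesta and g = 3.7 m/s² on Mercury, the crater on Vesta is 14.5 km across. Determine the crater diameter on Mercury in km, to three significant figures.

All impactor-dependent factors cancel in the ratio, leaving D_Mercury/D_Vesta = (g_Mercury/g_Vesta)^-0.26.
(3.7/0.25)^-0.26 = 14.80^-0.26 = 0.4963
D_Mercury = 0.4963 × 14.5 km = 7.20 km

D ≈ 7.20 km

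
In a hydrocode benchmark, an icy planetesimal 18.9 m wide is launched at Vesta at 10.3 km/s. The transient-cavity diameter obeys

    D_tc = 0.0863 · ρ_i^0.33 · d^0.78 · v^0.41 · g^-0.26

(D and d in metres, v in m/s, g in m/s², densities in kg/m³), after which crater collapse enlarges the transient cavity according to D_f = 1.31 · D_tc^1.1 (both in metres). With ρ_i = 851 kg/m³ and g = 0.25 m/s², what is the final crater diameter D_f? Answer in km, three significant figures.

v = 10300 m/s.
ρ_i^0.33 = 851^0.33 = 9.266
d^0.78 = 18.9^0.78 = 9.900
v^0.41 = 10300^0.41 = 44.18
g^-0.26 = 0.25^-0.26 = 1.434
D_tc = 0.0863 × 9.266 × 9.900 × 44.18 × 1.434 = 501.5 m
D_f = 1.31 × (501.5)^1.1 = 1223 m
     = 1.223 km

D_f ≈ 1.22 km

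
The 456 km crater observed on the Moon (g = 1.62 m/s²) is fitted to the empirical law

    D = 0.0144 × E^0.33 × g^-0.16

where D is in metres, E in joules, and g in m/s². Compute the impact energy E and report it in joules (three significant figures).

E ≈ 6.77 × 10^22 J

Rearranging: E = [D / (0.0144 · g^-0.16)]^(1/0.33).
D = 456000 m.
g^-0.16 = 1.62^-0.16 = 0.9257
D / (0.0144 × 0.9257) = 456000 / (0.01333) = 3.421 × 10^7
E = (3.421 × 10^7)^3.0303 = 6.772 × 10^22 J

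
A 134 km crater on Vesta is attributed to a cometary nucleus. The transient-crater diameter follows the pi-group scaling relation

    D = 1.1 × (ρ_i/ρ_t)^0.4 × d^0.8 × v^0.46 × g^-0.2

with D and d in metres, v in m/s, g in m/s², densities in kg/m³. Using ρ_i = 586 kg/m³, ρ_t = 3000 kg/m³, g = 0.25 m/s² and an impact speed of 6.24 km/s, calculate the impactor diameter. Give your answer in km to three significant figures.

d ≈ 23.9 km

Rearranging for d: d = [D / (1.1 · (586/3000)^0.4 · 6240^0.46 · 0.25^-0.2)]^(1/0.8).
D = 134000 m.
(586/3000)^0.4 = 0.5204
6240^0.46 = 55.69
0.25^-0.2 = 1.320
Denominator = 1.1 × 0.5204 × 55.69 × 1.320 = 42.08
D / 42.08 = 134000 / 42.08 = 3184
d = 3184^(1/0.8) = 3184^1.25 = 23918 m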